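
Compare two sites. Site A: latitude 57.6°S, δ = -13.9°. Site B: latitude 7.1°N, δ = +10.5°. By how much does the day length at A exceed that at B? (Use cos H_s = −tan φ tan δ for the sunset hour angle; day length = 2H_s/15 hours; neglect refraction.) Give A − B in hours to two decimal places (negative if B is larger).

+2.88 h

A: H_s = arccos(−tan -57.6° · tan -13.9°) = 112.95°, so 2H_s/15 = 15.0600 h.
B: H_s = arccos(−tan 7.1° · tan 10.5°) = 91.32°, so 2H_s/15 = 12.1760 h.
A − B = 15.0600 − 12.1760 = 2.8840 h.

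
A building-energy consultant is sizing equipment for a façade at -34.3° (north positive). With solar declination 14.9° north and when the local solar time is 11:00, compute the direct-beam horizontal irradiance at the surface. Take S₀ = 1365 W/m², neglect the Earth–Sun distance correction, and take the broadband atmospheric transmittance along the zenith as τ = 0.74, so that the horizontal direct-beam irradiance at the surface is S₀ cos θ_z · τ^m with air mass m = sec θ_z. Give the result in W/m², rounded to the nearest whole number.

528 W/m²

Hour angle H = 15° × (11 − 12) = -15.00°.
With φ = -34.3°, δ = 14.9°, H = -15.00°: sin φ sin δ = -0.1449, cos φ cos δ cos H = 0.7711, so cos θ_z = 0.6262.
Air mass m = 1/cos θ_z = 1/0.6262 = 1.597; τ^m = 0.74^1.597 = 0.6182.
Surface direct beam = 1365 × 0.6262 × 0.6182 = 528.41 W/m².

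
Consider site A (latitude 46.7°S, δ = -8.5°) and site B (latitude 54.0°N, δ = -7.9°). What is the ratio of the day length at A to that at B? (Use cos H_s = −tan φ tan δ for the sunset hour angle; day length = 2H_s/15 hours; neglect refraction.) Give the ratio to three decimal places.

1.255

A: H_s = arccos(−tan -46.7° · tan -8.5°) = 99.13°, so 2H_s/15 = 13.2173 h.
B: H_s = arccos(−tan 54.0° · tan -7.9°) = 78.99°, so 2H_s/15 = 10.5320 h.
Ratio A/B = 13.2173 / 10.5320 = 1.2550.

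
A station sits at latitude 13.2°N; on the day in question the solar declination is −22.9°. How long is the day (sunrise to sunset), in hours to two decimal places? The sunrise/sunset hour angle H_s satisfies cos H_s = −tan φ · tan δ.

11.24 hours

−tan φ tan δ = −(0.2345)(-0.4224) = 0.0991; H_s = arccos(0.0991) = 84.31°.
Day length = 2 H_s / 15° h⁻¹ = 168.62° / 15 = 11.241 h.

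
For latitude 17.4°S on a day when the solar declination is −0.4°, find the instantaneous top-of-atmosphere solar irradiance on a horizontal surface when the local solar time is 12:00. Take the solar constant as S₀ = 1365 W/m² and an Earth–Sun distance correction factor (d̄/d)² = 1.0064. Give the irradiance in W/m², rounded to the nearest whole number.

1314 W/m²

Hour angle H = 15° × (12 − 12) = 0.00°.
With φ = -17.4°, δ = -0.4°, H = 0.00°: sin φ sin δ = 0.0021, cos φ cos δ cos H = 0.9542, so cos θ_z = 0.9563.
Top-of-atmosphere irradiance = S₀ (d̄/d)² cos θ_z = 1365 × 1.0064 × 0.9563 = 1313.70 W/m².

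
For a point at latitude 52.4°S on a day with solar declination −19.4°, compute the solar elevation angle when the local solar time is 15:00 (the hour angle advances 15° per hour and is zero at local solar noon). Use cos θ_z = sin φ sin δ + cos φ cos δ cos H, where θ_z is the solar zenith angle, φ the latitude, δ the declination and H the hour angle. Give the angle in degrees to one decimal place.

Hour angle H = 15° × (15 − 12) = 45.00°.
With φ = -52.4°, δ = -19.4°, H = 45.00°: sin φ sin δ = 0.2632, cos φ cos δ cos H = 0.4069, so cos θ_z = 0.6701.
θ_z = arccos(0.6701) = 47.93°, so the elevation is 90° − 47.93° = 42.07°.

42.1°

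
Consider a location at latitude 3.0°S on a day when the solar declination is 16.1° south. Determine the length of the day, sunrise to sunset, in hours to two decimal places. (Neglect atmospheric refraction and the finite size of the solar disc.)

12.12 hours

cos H_s = −tan(-3.0°) · tan(-16.1°) = -0.0151, so H_s = arccos(-0.0151) = 90.87°.
Day length = 2 H_s / 15° h⁻¹ = 181.74° / 15 = 12.116 h.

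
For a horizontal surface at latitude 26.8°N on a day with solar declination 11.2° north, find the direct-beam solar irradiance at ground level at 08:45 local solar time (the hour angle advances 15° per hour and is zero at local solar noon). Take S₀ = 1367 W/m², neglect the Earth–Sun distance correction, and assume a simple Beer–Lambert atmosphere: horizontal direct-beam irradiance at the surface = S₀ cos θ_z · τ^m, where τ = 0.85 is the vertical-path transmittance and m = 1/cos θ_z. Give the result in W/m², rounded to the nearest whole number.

712 W/m²

Hour angle H = 15° × (8.75 − 12) = -48.75°.
With φ = 26.8°, δ = 11.2°, H = -48.75°: sin φ sin δ = 0.0876, cos φ cos δ cos H = 0.5773, so cos θ_z = 0.6649.
Air mass m = 1/cos θ_z = 1/0.6649 = 1.504; τ^m = 0.85^1.504 = 0.7832.
Surface direct beam = 1367 × 0.6649 × 0.7832 = 711.86 W/m².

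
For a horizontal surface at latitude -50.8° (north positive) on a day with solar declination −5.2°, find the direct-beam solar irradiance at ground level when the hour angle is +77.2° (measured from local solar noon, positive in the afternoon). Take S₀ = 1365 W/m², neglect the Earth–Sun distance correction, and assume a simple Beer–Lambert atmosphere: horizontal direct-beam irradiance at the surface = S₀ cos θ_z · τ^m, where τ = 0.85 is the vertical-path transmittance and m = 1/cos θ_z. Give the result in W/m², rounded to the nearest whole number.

With φ = -50.8°, δ = -5.2°, H = 77.20°: sin φ sin δ = 0.0702, cos φ cos δ cos H = 0.1394, so cos θ_z = 0.2096.
Air mass m = 1/cos θ_z = 1/0.2096 = 4.771; τ^m = 0.85^4.771 = 0.4605.
Surface direct beam = 1365 × 0.2096 × 0.4605 = 131.75 W/m².

132 W/m²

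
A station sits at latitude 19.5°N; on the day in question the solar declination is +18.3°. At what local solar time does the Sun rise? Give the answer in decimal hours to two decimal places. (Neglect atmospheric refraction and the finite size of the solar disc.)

cos H_s = −tan(19.5°) · tan(18.3°) = -0.1171, so H_s = arccos(-0.1171) = 96.72°.
Sunrise is at 12 − H_s/15 = 12 − 6.448 = 5.552 h local solar time.

5.55 h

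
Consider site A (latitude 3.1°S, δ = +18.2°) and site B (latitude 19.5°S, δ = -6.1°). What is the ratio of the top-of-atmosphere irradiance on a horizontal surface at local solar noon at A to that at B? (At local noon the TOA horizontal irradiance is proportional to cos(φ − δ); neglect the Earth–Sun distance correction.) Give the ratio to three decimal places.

0.958

A: cos θ_z = cos(-3.1° − (18.2°)) = 0.9317.
B: cos θ_z = cos(-19.5° − (-6.1°)) = 0.9728.
Ratio A/B = 0.9317 / 0.9728 = 0.9578.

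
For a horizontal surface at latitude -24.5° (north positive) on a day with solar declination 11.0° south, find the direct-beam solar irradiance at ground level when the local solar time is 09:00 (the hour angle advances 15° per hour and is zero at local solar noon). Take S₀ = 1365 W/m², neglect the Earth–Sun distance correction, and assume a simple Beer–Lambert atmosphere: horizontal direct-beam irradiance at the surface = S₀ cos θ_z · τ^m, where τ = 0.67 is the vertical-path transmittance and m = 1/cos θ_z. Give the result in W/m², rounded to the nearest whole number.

552 W/m²

Hour angle H = 15° × (9 − 12) = -45.00°.
cos θ_z = sin(-24.5°) sin(-11.0°) + cos(-24.5°) cos(-11.0°) cos(-45.00°) = 0.0791 + 0.6316 = 0.7107.
Air mass m = 1/cos θ_z = 1/0.7107 = 1.407; τ^m = 0.67^1.407 = 0.5692.
Surface direct beam = 1365 × 0.7107 × 0.5692 = 552.18 W/m².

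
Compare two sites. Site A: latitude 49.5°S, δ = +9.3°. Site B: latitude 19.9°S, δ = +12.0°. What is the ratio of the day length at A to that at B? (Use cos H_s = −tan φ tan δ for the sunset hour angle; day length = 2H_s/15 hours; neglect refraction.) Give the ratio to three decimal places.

A: H_s = arccos(−tan -49.5° · tan 9.3°) = 78.95°, so 2H_s/15 = 10.5267 h.
B: H_s = arccos(−tan -19.9° · tan 12.0°) = 85.59°, so 2H_s/15 = 11.4120 h.
Ratio A/B = 10.5267 / 11.4120 = 0.9224.

0.922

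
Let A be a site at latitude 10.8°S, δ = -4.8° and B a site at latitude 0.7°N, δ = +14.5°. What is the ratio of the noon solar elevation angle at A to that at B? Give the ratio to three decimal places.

1.102

A: 90° − |-10.8 − (-4.8)| = 84.00°.
B: 90° − |0.7 − (14.5)| = 76.20°.
Ratio A/B = 84.0000 / 76.2000 = 1.1024.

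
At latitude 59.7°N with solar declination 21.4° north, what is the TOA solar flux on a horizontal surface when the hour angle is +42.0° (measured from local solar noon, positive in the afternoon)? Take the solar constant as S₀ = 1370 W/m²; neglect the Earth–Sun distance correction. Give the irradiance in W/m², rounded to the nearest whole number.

cos θ_z = sin(59.7°) sin(21.4°) + cos(59.7°) cos(21.4°) cos(42.00°) = 0.3150 + 0.3491 = 0.6641.
Top-of-atmosphere irradiance = S₀ cos θ_z = 1370 × 0.6641 = 909.82 W/m².

910 W/m²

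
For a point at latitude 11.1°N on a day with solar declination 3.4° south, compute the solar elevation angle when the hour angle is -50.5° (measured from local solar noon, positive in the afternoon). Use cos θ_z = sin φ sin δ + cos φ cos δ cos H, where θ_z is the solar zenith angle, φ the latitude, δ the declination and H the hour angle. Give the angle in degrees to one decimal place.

cos θ_z = sin φ sin δ + cos φ cos δ cos H = (0.1925)(-0.0593) + (0.9813)(0.9982)(0.6361) = 0.6117.
θ_z = arccos(0.6117) = 52.29°, so the elevation is 90° − 52.29° = 37.71°.

37.7°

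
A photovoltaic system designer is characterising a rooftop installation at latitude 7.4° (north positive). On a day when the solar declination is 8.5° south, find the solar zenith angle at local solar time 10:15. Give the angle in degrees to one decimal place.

Hour angle H = 15° × (10.25 − 12) = -26.25°.
cos θ_z = sin φ sin δ + cos φ cos δ cos H = (0.1288)(-0.1478) + (0.9917)(0.9890)(0.8969) = 0.8606.
θ_z = arccos(0.8606) = 30.62°.

30.6°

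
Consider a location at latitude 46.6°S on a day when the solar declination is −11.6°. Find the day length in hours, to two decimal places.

13.67 hours

−tan φ tan δ = −(-1.0575)(-0.2053) = -0.2171; H_s = arccos(-0.2171) = 102.54°.
Day length = 2 H_s / 15° h⁻¹ = 205.08° / 15 = 13.672 h.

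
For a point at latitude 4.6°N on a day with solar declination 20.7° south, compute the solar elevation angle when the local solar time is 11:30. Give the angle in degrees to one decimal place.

Hour angle H = 15° × (11.5 − 12) = -7.50°.
cos θ_z = sin(4.6°) sin(-20.7°) + cos(4.6°) cos(-20.7°) cos(-7.50°) = -0.0283 + 0.9245 = 0.8962.
θ_z = arccos(0.8962) = 26.34°, so the elevation is 90° − 26.34° = 63.66°.

63.7°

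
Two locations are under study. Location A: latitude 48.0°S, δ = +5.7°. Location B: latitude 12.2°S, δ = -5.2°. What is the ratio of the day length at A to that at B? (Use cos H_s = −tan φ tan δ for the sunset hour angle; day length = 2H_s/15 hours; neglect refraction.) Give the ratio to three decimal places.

0.918

A: H_s = arccos(−tan -48.0° · tan 5.7°) = 83.64°, so 2H_s/15 = 11.1520 h.
B: H_s = arccos(−tan -12.2° · tan -5.2°) = 91.13°, so 2H_s/15 = 12.1507 h.
Ratio A/B = 11.1520 / 12.1507 = 0.9178.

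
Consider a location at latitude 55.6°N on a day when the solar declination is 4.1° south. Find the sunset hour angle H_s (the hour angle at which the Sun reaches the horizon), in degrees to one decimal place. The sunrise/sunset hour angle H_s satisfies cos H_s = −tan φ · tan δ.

84.0°

The sunset hour angle satisfies cos H_s = −tan φ tan δ = 0.1047, giving H_s = 83.99°.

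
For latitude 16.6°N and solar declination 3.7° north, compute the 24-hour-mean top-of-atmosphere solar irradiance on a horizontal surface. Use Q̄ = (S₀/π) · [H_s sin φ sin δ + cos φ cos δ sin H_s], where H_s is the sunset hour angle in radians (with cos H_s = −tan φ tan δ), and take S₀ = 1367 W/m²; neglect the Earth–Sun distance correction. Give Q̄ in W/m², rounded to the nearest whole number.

429 W/m²

cos H_s = −tan(16.6°) · tan(3.7°) = -0.0193, so H_s = arccos(-0.0193) = 91.11°. In radians, H_s = 1.5902.
H_s sin φ sin δ = 1.5902 × 0.2857 × 0.0645 = 0.0293.
cos φ cos δ sin H_s = 0.9583 × 0.9979 × 0.9998 = 0.9561.
Q̄ = (1367/π) × (0.0293 + 0.9561) = 435.13 × 0.9854 = 428.78 W/m².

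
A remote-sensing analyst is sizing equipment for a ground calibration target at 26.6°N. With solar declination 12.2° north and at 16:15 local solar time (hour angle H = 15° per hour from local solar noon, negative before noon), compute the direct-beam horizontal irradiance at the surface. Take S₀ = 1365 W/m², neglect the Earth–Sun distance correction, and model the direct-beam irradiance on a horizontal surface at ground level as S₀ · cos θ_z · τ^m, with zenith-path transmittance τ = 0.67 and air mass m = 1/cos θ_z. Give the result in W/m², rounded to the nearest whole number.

286 W/m²

Hour angle H = 15° × (16.25 − 12) = 63.75°.
cos θ_z = sin φ sin δ + cos φ cos δ cos H = (0.4478)(0.2113) + (0.8942)(0.9774)(0.4423) = 0.4812.
Air mass m = 1/cos θ_z = 1/0.4812 = 2.078; τ^m = 0.67^2.078 = 0.4351.
Surface direct beam = 1365 × 0.4812 × 0.4351 = 285.79 W/m².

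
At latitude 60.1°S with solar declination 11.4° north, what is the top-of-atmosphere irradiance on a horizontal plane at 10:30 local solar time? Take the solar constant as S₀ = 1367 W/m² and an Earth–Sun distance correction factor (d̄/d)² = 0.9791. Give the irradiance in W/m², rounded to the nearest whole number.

Hour angle H = 15° × (10.5 − 12) = -22.50°.
cos θ_z = sin(-60.1°) sin(11.4°) + cos(-60.1°) cos(11.4°) cos(-22.50°) = -0.1713 + 0.4515 = 0.2802.
Top-of-atmosphere irradiance = S₀ (d̄/d)² cos θ_z = 1367 × 0.9791 × 0.2802 = 375.03 W/m².

375 W/m²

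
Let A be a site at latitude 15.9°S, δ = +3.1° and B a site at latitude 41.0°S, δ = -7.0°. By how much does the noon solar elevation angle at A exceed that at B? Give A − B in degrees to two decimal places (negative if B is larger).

+15.00°

A: 90° − |-15.9 − (3.1)| = 71.00°.
B: 90° − |-41.0 − (-7.0)| = 56.00°.
A − B = 71.00 − 56.00 = 15.00°.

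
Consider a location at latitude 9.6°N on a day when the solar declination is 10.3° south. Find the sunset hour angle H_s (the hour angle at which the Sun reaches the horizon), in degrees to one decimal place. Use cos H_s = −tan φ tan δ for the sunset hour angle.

88.2°

cos H_s = −tan(9.6°) · tan(-10.3°) = 0.0307, so H_s = arccos(0.0307) = 88.24°.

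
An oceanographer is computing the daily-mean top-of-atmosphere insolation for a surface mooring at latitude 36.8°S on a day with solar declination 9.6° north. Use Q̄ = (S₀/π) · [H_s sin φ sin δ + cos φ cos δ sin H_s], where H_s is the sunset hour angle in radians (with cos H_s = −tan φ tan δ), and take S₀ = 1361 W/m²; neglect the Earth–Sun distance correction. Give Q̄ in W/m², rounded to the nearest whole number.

277 W/m²

−tan φ tan δ = −(-0.7481)(0.1691) = 0.1265; H_s = arccos(0.1265) = 82.73°. In radians, H_s = 1.4439.
H_s sin φ sin δ = 1.4439 × -0.5990 × 0.1668 = -0.1443.
cos φ cos δ sin H_s = 0.8007 × 0.9860 × 0.9920 = 0.7832.
Q̄ = (1361/π) × (-0.1443 + 0.7832) = 433.22 × 0.6389 = 276.78 W/m².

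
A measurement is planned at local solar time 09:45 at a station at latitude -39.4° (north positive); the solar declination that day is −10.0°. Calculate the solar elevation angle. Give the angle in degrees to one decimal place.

Hour angle H = 15° × (9.75 − 12) = -33.75°.
With φ = -39.4°, δ = -10.0°, H = -33.75°: sin φ sin δ = 0.1102, cos φ cos δ cos H = 0.6327, so cos θ_z = 0.7429.
θ_z = arccos(0.7429) = 42.02°, so the elevation is 90° − 42.02° = 47.98°.

48.0°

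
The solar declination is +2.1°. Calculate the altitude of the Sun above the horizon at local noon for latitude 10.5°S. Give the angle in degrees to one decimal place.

At local solar noon the hour angle is zero, so the elevation is 90° − |φ − δ| = 90° − |-10.5° − (2.1°)| = 90° − 12.6° = 77.4°.

77.4°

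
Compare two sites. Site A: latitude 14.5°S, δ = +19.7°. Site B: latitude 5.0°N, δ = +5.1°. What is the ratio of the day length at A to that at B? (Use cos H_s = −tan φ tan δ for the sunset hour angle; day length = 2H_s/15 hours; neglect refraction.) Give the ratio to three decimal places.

0.936

A: H_s = arccos(−tan -14.5° · tan 19.7°) = 84.69°, so 2H_s/15 = 11.2920 h.
B: H_s = arccos(−tan 5.0° · tan 5.1°) = 90.45°, so 2H_s/15 = 12.0600 h.
Ratio A/B = 11.2920 / 12.0600 = 0.9363.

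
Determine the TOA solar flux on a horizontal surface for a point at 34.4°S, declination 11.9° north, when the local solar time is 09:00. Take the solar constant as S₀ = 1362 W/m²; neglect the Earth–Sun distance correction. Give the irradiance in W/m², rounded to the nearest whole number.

Hour angle H = 15° × (9 − 12) = -45.00°.
cos θ_z = sin φ sin δ + cos φ cos δ cos H = (-0.5650)(0.2062) + (0.8251)(0.9785)(0.7071) = 0.4544.
Top-of-atmosphere irradiance = S₀ cos θ_z = 1362 × 0.4544 = 618.89 W/m².

619 W/m²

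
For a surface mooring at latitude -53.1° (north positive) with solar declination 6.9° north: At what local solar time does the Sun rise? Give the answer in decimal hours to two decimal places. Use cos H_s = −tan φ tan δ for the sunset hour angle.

6.62 h

The sunset hour angle satisfies cos H_s = −tan φ tan δ = 0.1612, giving H_s = 80.72°.
Sunrise is at 12 − H_s/15 = 12 − 5.381 = 6.619 h local solar time.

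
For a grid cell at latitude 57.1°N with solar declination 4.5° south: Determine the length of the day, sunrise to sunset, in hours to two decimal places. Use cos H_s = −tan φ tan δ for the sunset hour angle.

cos H_s = −tan(57.1°) · tan(-4.5°) = 0.1217, so H_s = arccos(0.1217) = 83.01°.
Day length = 2 H_s / 15° h⁻¹ = 166.02° / 15 = 11.068 h.

11.07 hours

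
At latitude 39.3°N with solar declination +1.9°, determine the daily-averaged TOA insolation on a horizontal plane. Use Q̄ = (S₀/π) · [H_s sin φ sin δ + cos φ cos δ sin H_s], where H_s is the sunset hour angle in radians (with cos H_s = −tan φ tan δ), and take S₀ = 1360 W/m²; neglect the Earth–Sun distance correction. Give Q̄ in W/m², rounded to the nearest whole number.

349 W/m²

The sunset hour angle satisfies cos H_s = −tan φ tan δ = -0.0272, giving H_s = 91.56°. In radians, H_s = 1.5980.
H_s sin φ sin δ = 1.5980 × 0.6334 × 0.0332 = 0.0336.
cos φ cos δ sin H_s = 0.7738 × 0.9995 × 0.9996 = 0.7731.
Q̄ = (1360/π) × (0.0336 + 0.7731) = 432.90 × 0.8067 = 349.22 W/m².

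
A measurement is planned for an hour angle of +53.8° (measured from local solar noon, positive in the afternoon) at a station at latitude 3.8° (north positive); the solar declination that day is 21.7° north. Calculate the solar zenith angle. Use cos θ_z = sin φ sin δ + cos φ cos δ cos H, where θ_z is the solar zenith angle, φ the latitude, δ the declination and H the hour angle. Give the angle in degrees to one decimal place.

cos θ_z = sin φ sin δ + cos φ cos δ cos H = (0.0663)(0.3697) + (0.9978)(0.9291)(0.5906) = 0.5720.
θ_z = arccos(0.5720) = 55.11°.

55.1°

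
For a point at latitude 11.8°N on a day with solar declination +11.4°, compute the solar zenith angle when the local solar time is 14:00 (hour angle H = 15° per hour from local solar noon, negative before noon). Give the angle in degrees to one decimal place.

29.4°

Hour angle H = 15° × (14 − 12) = 30.00°.
With φ = 11.8°, δ = 11.4°, H = 30.00°: sin φ sin δ = 0.0404, cos φ cos δ cos H = 0.8310, so cos θ_z = 0.8714.
θ_z = arccos(0.8714) = 29.38°.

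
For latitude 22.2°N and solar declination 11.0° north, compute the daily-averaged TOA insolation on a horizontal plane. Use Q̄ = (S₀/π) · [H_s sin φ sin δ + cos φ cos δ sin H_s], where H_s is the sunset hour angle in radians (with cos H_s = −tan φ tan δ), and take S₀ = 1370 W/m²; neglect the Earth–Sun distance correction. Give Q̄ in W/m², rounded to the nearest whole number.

447 W/m²

The sunset hour angle satisfies cos H_s = −tan φ tan δ = -0.0793, giving H_s = 94.55°. In radians, H_s = 1.6502.
H_s sin φ sin δ = 1.6502 × 0.3778 × 0.1908 = 0.1190.
cos φ cos δ sin H_s = 0.9259 × 0.9816 × 0.9968 = 0.9060.
Q̄ = (1370/π) × (0.1190 + 0.9060) = 436.08 × 1.0250 = 446.98 W/m².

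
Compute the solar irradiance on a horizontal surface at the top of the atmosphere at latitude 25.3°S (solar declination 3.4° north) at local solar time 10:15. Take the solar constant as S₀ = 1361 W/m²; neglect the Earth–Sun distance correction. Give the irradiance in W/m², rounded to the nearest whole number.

Hour angle H = 15° × (10.25 − 12) = -26.25°.
cos θ_z = sin(-25.3°) sin(3.4°) + cos(-25.3°) cos(3.4°) cos(-26.25°) = -0.0253 + 0.8094 = 0.7841.
Top-of-atmosphere irradiance = S₀ cos θ_z = 1361 × 0.7841 = 1067.16 W/m².

1067 W/m²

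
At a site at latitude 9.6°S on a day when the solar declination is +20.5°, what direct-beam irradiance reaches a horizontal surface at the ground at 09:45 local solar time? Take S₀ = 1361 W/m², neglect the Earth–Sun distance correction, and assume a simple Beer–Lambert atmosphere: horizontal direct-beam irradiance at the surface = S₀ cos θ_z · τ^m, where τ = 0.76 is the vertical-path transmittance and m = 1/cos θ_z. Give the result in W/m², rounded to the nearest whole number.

Hour angle H = 15° × (9.75 − 12) = -33.75°.
With φ = -9.6°, δ = 20.5°, H = -33.75°: sin φ sin δ = -0.0584, cos φ cos δ cos H = 0.7679, so cos θ_z = 0.7095.
Air mass m = 1/cos θ_z = 1/0.7095 = 1.409; τ^m = 0.76^1.409 = 0.6793.
Surface direct beam = 1361 × 0.7095 × 0.6793 = 655.95 W/m².

656 W/m²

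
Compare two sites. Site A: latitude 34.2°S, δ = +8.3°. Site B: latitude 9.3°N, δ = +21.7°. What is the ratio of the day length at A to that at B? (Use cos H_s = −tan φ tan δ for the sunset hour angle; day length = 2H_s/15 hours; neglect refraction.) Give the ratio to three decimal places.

A: H_s = arccos(−tan -34.2° · tan 8.3°) = 84.31°, so 2H_s/15 = 11.2413 h.
B: H_s = arccos(−tan 9.3° · tan 21.7°) = 93.74°, so 2H_s/15 = 12.4987 h.
Ratio A/B = 11.2413 / 12.4987 = 0.8994.

0.899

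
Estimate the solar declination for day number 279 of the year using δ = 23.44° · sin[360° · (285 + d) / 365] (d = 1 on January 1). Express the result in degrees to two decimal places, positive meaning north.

360 × (285 + 279) / 365 = 556.274°; sin(556.274°) = -0.2802.
δ = 23.44 × -0.2802 = -6.568° ≈ -6.57°.

-6.57°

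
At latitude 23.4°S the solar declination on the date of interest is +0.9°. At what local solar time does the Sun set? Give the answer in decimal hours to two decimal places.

−tan φ tan δ = −(-0.4327)(0.0157) = 0.0068; H_s = arccos(0.0068) = 89.61°.
Sunset is at 12 + H_s/15 = 12 + 5.974 = 17.974 h local solar time.

17.97 h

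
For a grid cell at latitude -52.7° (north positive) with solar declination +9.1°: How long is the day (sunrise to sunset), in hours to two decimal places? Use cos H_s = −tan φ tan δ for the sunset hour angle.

−tan φ tan δ = −(-1.3127)(0.1602) = 0.2103; H_s = arccos(0.2103) = 77.86°.
Day length = 2 H_s / 15° h⁻¹ = 155.72° / 15 = 10.381 h.

10.38 hours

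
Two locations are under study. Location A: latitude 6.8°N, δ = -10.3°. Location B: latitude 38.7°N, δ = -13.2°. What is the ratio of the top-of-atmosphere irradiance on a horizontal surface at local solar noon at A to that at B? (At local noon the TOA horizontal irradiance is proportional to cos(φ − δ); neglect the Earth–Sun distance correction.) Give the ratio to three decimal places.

A: cos θ_z = cos(6.8° − (-10.3°)) = 0.9558.
B: cos θ_z = cos(38.7° − (-13.2°)) = 0.6170.
Ratio A/B = 0.9558 / 0.6170 = 1.5491.

1.549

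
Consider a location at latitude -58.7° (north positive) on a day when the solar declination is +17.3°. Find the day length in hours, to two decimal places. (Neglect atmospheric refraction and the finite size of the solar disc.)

7.89 hours

cos H_s = −tan(-58.7°) · tan(17.3°) = 0.5123, so H_s = arccos(0.5123) = 59.18°.
Day length = 2 H_s / 15° h⁻¹ = 118.36° / 15 = 7.891 h.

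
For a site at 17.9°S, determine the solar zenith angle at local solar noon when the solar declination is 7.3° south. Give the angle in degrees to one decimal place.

At local solar noon the hour angle is zero, so the zenith angle is |φ − δ| = |-17.9° − (-7.3°)| = 10.6°.

10.6°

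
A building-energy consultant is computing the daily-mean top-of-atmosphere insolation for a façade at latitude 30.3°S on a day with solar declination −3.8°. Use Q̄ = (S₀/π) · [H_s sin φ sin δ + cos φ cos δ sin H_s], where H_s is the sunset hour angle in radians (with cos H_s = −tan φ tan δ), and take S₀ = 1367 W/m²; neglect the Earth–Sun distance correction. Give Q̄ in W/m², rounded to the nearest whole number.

398 W/m²

−tan φ tan δ = −(-0.5844)(-0.0664) = -0.0388; H_s = arccos(-0.0388) = 92.22°. In radians, H_s = 1.6095.
H_s sin φ sin δ = 1.6095 × -0.5045 × -0.0663 = 0.0538.
cos φ cos δ sin H_s = 0.8634 × 0.9978 × 0.9993 = 0.8609.
Q̄ = (1367/π) × (0.0538 + 0.8609) = 435.13 × 0.9147 = 398.01 W/m².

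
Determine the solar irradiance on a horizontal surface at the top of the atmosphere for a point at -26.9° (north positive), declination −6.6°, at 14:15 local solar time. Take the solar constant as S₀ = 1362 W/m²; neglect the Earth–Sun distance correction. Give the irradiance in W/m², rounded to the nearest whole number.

1074 W/m²

Hour angle H = 15° × (14.25 − 12) = 33.75°.
cos θ_z = sin(-26.9°) sin(-6.6°) + cos(-26.9°) cos(-6.6°) cos(33.75°) = 0.0520 + 0.7366 = 0.7886.
Top-of-atmosphere irradiance = S₀ cos θ_z = 1362 × 0.7886 = 1074.07 W/m².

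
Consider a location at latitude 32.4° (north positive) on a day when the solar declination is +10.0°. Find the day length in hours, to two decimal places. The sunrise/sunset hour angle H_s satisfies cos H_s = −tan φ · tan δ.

−tan φ tan δ = −(0.6346)(0.1763) = -0.1119; H_s = arccos(-0.1119) = 96.42°.
Day length = 2 H_s / 15° h⁻¹ = 192.84° / 15 = 12.856 h.

12.86 hours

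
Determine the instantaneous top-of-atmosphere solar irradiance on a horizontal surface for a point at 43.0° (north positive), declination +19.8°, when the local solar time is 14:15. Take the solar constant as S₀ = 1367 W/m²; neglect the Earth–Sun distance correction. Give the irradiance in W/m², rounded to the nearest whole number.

1098 W/m²

Hour angle H = 15° × (14.25 − 12) = 33.75°.
cos θ_z = sin φ sin δ + cos φ cos δ cos H = (0.6820)(0.3387) + (0.7314)(0.9409)(0.8315) = 0.8032.
Top-of-atmosphere irradiance = S₀ cos θ_z = 1367 × 0.8032 = 1097.97 W/m².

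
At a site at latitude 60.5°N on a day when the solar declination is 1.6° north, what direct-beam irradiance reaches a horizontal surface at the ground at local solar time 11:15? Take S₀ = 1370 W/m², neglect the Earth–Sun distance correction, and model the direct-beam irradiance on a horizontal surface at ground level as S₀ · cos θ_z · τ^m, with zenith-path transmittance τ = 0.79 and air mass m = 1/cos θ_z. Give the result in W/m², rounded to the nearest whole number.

Hour angle H = 15° × (11.25 − 12) = -11.25°.
cos θ_z = sin(60.5°) sin(1.6°) + cos(60.5°) cos(1.6°) cos(-11.25°) = 0.0243 + 0.4828 = 0.5071.
Air mass m = 1/cos θ_z = 1/0.5071 = 1.972; τ^m = 0.79^1.972 = 0.6282.
Surface direct beam = 1370 × 0.5071 × 0.6282 = 436.43 W/m².

436 W/m²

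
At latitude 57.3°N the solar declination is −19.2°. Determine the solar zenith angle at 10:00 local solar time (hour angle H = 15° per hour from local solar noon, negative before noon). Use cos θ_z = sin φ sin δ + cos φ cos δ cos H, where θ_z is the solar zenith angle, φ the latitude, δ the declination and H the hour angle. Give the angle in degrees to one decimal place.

80.5°

Hour angle H = 15° × (10 − 12) = -30.00°.
With φ = 57.3°, δ = -19.2°, H = -30.00°: sin φ sin δ = -0.2767, cos φ cos δ cos H = 0.4418, so cos θ_z = 0.1651.
θ_z = arccos(0.1651) = 80.50°.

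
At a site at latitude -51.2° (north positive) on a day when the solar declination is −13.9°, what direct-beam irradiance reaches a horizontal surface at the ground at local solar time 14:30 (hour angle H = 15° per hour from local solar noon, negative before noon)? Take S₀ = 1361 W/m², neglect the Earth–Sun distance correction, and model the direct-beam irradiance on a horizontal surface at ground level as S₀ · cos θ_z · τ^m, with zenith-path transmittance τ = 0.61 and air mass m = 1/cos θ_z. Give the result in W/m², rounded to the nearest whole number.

436 W/m²

Hour angle H = 15° × (14.5 − 12) = 37.50°.
cos θ_z = sin φ sin δ + cos φ cos δ cos H = (-0.7793)(-0.2402) + (0.6266)(0.9707)(0.7934) = 0.6698.
Air mass m = 1/cos θ_z = 1/0.6698 = 1.493; τ^m = 0.61^1.493 = 0.4781.
Surface direct beam = 1361 × 0.6698 × 0.4781 = 435.83 W/m².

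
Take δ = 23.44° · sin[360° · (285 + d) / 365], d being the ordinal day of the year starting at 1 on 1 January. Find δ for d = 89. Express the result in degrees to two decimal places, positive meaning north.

360 × (285 + 89) / 365 = 368.877°; sin(368.877°) = 0.1543.
δ = 23.44 × 0.1543 = 3.617° ≈ +3.62°.

+3.62°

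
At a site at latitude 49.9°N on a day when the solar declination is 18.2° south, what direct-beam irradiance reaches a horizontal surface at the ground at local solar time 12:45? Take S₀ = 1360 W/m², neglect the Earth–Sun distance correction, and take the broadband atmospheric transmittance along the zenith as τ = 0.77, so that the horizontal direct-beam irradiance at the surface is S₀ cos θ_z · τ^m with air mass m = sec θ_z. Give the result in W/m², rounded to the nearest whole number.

Hour angle H = 15° × (12.75 − 12) = 11.25°.
cos θ_z = sin(49.9°) sin(-18.2°) + cos(49.9°) cos(-18.2°) cos(11.25°) = -0.2389 + 0.6001 = 0.3612.
Air mass m = 1/cos θ_z = 1/0.3612 = 2.769; τ^m = 0.77^2.769 = 0.4849.
Surface direct beam = 1360 × 0.3612 × 0.4849 = 238.20 W/m².

238 W/m²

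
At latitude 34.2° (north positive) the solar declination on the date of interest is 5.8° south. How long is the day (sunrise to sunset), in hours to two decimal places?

11.47 hours

−tan φ tan δ = −(0.6796)(-0.1016) = 0.0690; H_s = arccos(0.0690) = 86.04°.
Day length = 2 H_s / 15° h⁻¹ = 172.08° / 15 = 11.472 h.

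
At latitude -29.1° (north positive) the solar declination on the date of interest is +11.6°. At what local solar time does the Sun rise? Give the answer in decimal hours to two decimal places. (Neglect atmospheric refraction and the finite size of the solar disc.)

The sunset hour angle satisfies cos H_s = −tan φ tan δ = 0.1143, giving H_s = 83.44°.
Sunrise is at 12 − H_s/15 = 12 − 5.563 = 6.437 h local solar time.

6.44 h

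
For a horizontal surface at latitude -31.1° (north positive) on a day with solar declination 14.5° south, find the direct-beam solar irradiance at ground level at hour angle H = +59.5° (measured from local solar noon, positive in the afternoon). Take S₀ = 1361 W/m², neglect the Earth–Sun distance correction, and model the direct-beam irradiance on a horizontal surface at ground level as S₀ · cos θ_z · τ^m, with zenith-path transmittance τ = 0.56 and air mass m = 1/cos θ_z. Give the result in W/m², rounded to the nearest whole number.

261 W/m²

cos θ_z = sin φ sin δ + cos φ cos δ cos H = (-0.5165)(-0.2504) + (0.8563)(0.9681)(0.5075) = 0.5500.
Air mass m = 1/cos θ_z = 1/0.5500 = 1.818; τ^m = 0.56^1.818 = 0.3485.
Surface direct beam = 1361 × 0.5500 × 0.3485 = 260.87 W/m².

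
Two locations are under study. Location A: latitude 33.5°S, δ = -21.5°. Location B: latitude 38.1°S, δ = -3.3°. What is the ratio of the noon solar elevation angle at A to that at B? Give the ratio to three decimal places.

1.413

A: 90° − |-33.5 − (-21.5)| = 78.00°.
B: 90° − |-38.1 − (-3.3)| = 55.20°.
Ratio A/B = 78.0000 / 55.2000 = 1.4130.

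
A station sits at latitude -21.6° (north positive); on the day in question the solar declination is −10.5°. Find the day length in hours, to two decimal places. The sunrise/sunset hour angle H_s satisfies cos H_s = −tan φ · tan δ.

12.56 hours

The sunset hour angle satisfies cos H_s = −tan φ tan δ = -0.0734, giving H_s = 94.21°.
Day length = 2 H_s / 15° h⁻¹ = 188.42° / 15 = 12.561 h.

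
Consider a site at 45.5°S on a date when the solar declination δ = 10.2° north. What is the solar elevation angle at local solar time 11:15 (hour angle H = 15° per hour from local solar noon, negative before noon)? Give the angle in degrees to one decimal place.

33.4°

Hour angle H = 15° × (11.25 − 12) = -11.25°.
cos θ_z = sin(-45.5°) sin(10.2°) + cos(-45.5°) cos(10.2°) cos(-11.25°) = -0.1263 + 0.6766 = 0.5503.
θ_z = arccos(0.5503) = 56.61°, so the elevation is 90° − 56.61° = 33.39°.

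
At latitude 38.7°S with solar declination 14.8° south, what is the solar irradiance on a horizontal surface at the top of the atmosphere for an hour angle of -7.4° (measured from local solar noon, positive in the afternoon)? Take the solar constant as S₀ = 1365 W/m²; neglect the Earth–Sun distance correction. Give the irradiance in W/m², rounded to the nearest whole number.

cos θ_z = sin φ sin δ + cos φ cos δ cos H = (-0.6252)(-0.2554) + (0.7804)(0.9668)(0.9917) = 0.9079.
Top-of-atmosphere irradiance = S₀ cos θ_z = 1365 × 0.9079 = 1239.28 W/m².

1239 W/m²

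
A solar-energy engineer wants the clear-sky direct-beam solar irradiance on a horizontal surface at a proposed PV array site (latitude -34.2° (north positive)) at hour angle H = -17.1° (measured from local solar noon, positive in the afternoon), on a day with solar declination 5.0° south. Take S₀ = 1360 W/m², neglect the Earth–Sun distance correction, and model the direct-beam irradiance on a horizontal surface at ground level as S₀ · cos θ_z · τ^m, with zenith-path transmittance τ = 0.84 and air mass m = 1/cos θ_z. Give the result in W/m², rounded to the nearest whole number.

924 W/m²

cos θ_z = sin(-34.2°) sin(-5.0°) + cos(-34.2°) cos(-5.0°) cos(-17.10°) = 0.0490 + 0.7875 = 0.8365.
Air mass m = 1/cos θ_z = 1/0.8365 = 1.195; τ^m = 0.84^1.195 = 0.8119.
Surface direct beam = 1360 × 0.8365 × 0.8119 = 923.65 W/m².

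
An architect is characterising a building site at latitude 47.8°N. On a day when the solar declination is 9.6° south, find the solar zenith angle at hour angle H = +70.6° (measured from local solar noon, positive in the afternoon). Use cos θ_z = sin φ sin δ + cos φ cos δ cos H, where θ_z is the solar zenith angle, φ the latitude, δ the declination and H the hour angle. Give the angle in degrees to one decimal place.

84.5°

cos θ_z = sin(47.8°) sin(-9.6°) + cos(47.8°) cos(-9.6°) cos(70.60°) = -0.1235 + 0.2200 = 0.0965.
θ_z = arccos(0.0965) = 84.46°.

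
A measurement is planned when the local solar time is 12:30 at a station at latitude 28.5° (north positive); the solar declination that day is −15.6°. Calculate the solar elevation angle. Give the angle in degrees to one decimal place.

Hour angle H = 15° × (12.5 − 12) = 7.50°.
cos θ_z = sin φ sin δ + cos φ cos δ cos H = (0.4772)(-0.2689) + (0.8788)(0.9632)(0.9914) = 0.7109.
θ_z = arccos(0.7109) = 44.69°, so the elevation is 90° − 44.69° = 45.31°.

45.3°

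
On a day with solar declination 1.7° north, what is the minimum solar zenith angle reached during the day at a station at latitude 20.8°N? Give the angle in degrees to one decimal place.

At local solar noon the hour angle is zero, so the zenith angle is |φ − δ| = |20.8° − (1.7°)| = 19.1°.

19.1°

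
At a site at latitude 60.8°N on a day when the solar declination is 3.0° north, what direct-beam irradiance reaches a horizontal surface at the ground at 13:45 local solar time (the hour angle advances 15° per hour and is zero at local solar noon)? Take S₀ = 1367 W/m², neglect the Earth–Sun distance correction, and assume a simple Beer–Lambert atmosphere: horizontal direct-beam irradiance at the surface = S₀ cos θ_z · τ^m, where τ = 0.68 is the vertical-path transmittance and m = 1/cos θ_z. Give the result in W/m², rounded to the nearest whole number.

297 W/m²

Hour angle H = 15° × (13.75 − 12) = 26.25°.
cos θ_z = sin φ sin δ + cos φ cos δ cos H = (0.8729)(0.0523) + (0.4879)(0.9986)(0.8969) = 0.4826.
Air mass m = 1/cos θ_z = 1/0.4826 = 2.072; τ^m = 0.68^2.072 = 0.4497.
Surface direct beam = 1367 × 0.4826 × 0.4497 = 296.67 W/m².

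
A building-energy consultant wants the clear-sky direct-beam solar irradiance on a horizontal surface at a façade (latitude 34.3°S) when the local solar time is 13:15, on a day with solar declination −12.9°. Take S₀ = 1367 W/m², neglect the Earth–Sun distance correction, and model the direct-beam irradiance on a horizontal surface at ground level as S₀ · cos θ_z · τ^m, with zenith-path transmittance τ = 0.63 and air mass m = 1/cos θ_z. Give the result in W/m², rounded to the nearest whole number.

Hour angle H = 15° × (13.25 − 12) = 18.75°.
With φ = -34.3°, δ = -12.9°, H = 18.75°: sin φ sin δ = 0.1258, cos φ cos δ cos H = 0.7625, so cos θ_z = 0.8883.
Air mass m = 1/cos θ_z = 1/0.8883 = 1.126; τ^m = 0.63^1.126 = 0.5944.
Surface direct beam = 1367 × 0.8883 × 0.5944 = 721.78 W/m².

722 W/m²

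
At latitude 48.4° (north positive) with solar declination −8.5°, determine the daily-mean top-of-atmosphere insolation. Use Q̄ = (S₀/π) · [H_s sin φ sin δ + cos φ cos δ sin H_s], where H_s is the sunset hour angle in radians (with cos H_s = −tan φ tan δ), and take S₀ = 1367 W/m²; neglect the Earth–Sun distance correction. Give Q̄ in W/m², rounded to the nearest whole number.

214 W/m²

The sunset hour angle satisfies cos H_s = −tan φ tan δ = 0.1683, giving H_s = 80.31°. In radians, H_s = 1.4017.
H_s sin φ sin δ = 1.4017 × 0.7478 × -0.1478 = -0.1549.
cos φ cos δ sin H_s = 0.6639 × 0.9890 × 0.9857 = 0.6472.
Q̄ = (1367/π) × (-0.1549 + 0.6472) = 435.13 × 0.4923 = 214.21 W/m².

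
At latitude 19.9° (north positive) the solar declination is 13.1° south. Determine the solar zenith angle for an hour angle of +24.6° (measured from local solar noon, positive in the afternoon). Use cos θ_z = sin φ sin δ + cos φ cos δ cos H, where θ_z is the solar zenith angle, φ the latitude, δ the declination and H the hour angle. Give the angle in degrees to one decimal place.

40.9°

With φ = 19.9°, δ = -13.1°, H = 24.60°: sin φ sin δ = -0.0771, cos φ cos δ cos H = 0.8327, so cos θ_z = 0.7556.
θ_z = arccos(0.7556) = 40.92°.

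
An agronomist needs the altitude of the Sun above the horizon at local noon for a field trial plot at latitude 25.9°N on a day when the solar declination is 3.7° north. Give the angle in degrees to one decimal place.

At local solar noon the hour angle is zero, so the elevation is 90° − |φ − δ| = 90° − |25.9° − (3.7°)| = 90° − 22.2° = 67.8°.

67.8°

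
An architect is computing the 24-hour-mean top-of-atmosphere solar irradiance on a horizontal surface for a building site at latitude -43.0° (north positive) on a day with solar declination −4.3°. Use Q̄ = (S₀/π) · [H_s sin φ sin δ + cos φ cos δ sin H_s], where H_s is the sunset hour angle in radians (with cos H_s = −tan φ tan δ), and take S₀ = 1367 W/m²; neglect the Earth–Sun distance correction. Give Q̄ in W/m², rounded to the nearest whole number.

−tan φ tan δ = −(-0.9325)(-0.0752) = -0.0701; H_s = arccos(-0.0701) = 94.02°. In radians, H_s = 1.6410.
H_s sin φ sin δ = 1.6410 × -0.6820 × -0.0750 = 0.0839.
cos φ cos δ sin H_s = 0.7314 × 0.9972 × 0.9975 = 0.7275.
Q̄ = (1367/π) × (0.0839 + 0.7275) = 435.13 × 0.8114 = 353.06 W/m².

353 W/m²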